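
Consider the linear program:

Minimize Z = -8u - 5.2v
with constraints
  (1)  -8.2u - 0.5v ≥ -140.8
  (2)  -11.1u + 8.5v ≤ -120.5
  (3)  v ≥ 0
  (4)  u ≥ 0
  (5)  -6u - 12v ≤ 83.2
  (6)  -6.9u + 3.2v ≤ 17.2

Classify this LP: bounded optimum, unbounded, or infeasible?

Extreme points and Z = -8u - 5.2v:
  (25141/1505, 57478/7525) → Z = -931804/5375
  (704/41, 0) → Z = -5632/41
  (1205/111, 0) → Z = -9640/111
The feasible region has finitely many vertices and no improving ray; the minimum is -931804/5375 at (25141/1505, 57478/7525).

bounded optimum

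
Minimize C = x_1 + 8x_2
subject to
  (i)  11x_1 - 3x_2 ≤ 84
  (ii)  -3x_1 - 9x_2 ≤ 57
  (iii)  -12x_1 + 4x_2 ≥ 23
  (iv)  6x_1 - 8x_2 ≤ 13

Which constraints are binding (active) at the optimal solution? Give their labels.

(ii) and (iv)

Extreme points and C = x_1 + 8x_2:
  (405/8, 1261/8) → C = 10493/8
  (-113/26, -127/26) → C = -1129/26
  (-59/18, -49/12) → C = -647/18
The feasible region is unbounded (it extends along (-3, 1), (3, 11)), but C strictly increases along every unbounded feasible direction, so there is no improving ray and the minimum is attained at a vertex.

The minimum is at (-113/26, -127/26). Substituting into each constraint, equality holds for (ii) and (iv); the remaining constraints have slack.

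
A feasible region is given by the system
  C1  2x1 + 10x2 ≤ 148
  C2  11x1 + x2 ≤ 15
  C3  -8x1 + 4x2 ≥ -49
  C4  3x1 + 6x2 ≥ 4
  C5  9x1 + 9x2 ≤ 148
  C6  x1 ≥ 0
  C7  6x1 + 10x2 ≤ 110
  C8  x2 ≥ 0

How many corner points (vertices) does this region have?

5

Intersecting each pair of boundary lines and keeping only the points that satisfy every inequality leaves:
  (5/13, 140/13)
  (15/11, 0)
  (0, 2/3)
  (4/3, 0)
  (0, 11)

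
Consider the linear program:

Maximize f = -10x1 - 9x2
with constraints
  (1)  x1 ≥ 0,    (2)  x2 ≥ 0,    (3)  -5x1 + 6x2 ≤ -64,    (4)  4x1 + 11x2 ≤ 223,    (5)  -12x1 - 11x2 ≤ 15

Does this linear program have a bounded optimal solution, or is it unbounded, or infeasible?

Feasible corners and f = -10x1 - 9x2:
  (64/5, 0) → f = -128
  (223/4, 0) → f = -1115/2
  (2042/79, 859/79) → f = -28151/79
The feasible region has finitely many vertices and no improving ray; the maximum is -128 at (64/5, 0).

bounded optimum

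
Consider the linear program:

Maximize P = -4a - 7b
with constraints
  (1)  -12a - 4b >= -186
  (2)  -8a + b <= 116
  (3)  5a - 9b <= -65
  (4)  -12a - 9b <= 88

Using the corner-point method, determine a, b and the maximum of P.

a = -9, b = 20/9, maximum P = 184/9

Vertices and P = -4a - 7b:
  (-139/22, 720/11) → P = -4762/11
  (707/64, 855/64) → P = -8813/64
  (-283/21, 172/21) → P = -24/7
  (-9, 20/9) → P = 184/9

The binding constraints are 5a - 9b = -65 and -12a - 9b = 88.
Solving simultaneously gives a = -9, b = 20/9.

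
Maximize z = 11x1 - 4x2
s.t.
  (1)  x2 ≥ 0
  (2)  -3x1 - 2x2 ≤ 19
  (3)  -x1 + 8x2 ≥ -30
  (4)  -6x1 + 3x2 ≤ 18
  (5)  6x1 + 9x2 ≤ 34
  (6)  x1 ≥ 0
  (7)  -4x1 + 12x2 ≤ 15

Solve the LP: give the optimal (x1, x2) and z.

Feasible corners and z = 11x1 - 4x2:
  (17/3, 0) → z = 187/3
  (0, 0) → z = 0
  (91/36, 113/54) → z = 2099/108
  (0, 5/4) → z = -5

x1 = 17/3, x2 = 0, maximum z = 187/3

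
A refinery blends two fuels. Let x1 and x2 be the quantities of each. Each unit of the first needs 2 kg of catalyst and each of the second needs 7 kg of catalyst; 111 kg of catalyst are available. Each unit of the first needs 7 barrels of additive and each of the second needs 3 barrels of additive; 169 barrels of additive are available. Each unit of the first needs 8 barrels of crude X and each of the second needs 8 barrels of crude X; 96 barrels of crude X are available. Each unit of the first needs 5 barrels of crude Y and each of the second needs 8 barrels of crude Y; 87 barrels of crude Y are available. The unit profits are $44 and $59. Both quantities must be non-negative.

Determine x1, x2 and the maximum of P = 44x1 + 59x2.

Feasible corners and P = 44x1 + 59x2:
  (0, 0) → P = 0
  (0, 87/8) → P = 5133/8
  (12, 0) → P = 528
  (3, 9) → P = 663

At the optimal vertex, 8x1 + 8x2 = 96 and 5x1 + 8x2 = 87.
Solving simultaneously gives x1 = 3, x2 = 9.

x1 = 3, x2 = 9, maximum P = 663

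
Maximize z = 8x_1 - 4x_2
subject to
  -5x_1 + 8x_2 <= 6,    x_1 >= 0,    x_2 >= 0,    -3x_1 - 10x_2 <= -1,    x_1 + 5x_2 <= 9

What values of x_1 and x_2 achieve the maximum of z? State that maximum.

x_1 = 9, x_2 = 0, maximum z = 72

Vertices and z = 8x_1 - 4x_2:
  (0, 3/4) → z = -3
  (14/11, 17/11) → z = 4
  (0, 1/10) → z = -2/5
  (1/3, 0) → z = 8/3
  (9, 0) → z = 72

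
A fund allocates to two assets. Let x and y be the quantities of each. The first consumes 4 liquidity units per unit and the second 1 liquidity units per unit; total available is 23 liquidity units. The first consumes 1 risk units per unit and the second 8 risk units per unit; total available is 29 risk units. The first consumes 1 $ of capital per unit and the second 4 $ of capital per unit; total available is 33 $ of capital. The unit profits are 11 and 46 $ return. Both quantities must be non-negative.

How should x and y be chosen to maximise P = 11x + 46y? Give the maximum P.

Extreme points and P = 11x + 46y:
  (0, 0) → P = 0
  (0, 29/8) → P = 667/4
  (23/4, 0) → P = 253/4
  (5, 3) → P = 193

The optimum lies where 4x + y = 23 and x + 8y = 29.
Solving simultaneously gives x = 5, y = 3.

x = 5, y = 3, maximum P = 193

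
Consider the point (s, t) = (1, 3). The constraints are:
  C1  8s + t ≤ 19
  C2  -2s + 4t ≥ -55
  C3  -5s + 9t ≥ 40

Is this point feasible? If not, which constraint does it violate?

not feasible — violates C3

Constraint C3: -5s + 9t = 22, which is not ≥ 40. All other constraints are satisfied.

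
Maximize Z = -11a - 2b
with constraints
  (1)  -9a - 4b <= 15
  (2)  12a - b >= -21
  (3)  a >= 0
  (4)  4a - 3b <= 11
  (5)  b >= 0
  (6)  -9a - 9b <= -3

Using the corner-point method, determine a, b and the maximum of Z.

a = 0, b = 1/3, maximum Z = -2/3

Corner points and Z = -11a - 2b:
  (0, 21) → Z = -42
  (0, 1/3) → Z = -2/3
  (11/4, 0) → Z = -121/4
  (1/3, 0) → Z = -11/3
The feasible region is unbounded (it extends along (1, 12), (3, 4)), but Z strictly decreases along every unbounded feasible direction, so there is no improving ray and the maximum is attained at a vertex.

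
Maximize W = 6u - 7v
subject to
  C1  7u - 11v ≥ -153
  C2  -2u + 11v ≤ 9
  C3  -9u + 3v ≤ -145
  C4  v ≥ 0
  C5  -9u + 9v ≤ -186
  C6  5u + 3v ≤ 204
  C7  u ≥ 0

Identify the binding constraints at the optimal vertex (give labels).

C4 and C6

Vertices and W = 6u - 7v:
  (709/27, 151/27) → W = 3197/27
  (2217/61, 453/61) → W = 10131/61
  (62/3, 0) → W = 124
  (204/5, 0) → W = 1224/5

The maximum is at (204/5, 0). Substituting into each constraint, equality holds for C4 and C6; the remaining constraints have slack.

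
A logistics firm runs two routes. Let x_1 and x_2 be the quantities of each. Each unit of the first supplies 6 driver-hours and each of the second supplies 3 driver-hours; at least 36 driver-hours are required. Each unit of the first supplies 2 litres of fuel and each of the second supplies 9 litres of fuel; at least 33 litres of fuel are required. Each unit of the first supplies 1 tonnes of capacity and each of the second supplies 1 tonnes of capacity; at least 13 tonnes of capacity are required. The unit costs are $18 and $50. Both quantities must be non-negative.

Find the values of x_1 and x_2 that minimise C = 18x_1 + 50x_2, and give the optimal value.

Corner points and C = 18x_1 + 50x_2:
  (0, 13) → C = 650
  (33/2, 0) → C = 297
  (12, 1) → C = 266
The feasible region is unbounded (it extends along (0, 1), (1, 0)), but C strictly increases along every unbounded feasible direction, so there is no improving ray and the minimum is attained at a vertex.

The binding constraints are 2x_1 + 9x_2 = 33 and x_1 + x_2 = 13.
Solving simultaneously gives x_1 = 12, x_2 = 1.

x_1 = 12, x_2 = 1, minimum C = 266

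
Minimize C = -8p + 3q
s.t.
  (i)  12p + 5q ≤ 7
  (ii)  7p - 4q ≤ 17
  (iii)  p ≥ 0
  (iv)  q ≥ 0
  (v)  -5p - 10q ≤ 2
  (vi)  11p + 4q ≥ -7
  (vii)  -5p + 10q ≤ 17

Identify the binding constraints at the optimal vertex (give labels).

(i) and (iv)

Extreme points and C = -8p + 3q:
  (0, 7/5) → C = 21/5
  (7/12, 0) → C = -14/3
  (0, 0) → C = 0

The minimum is at (7/12, 0). Substituting into each constraint, equality holds for (i) and (iv); the remaining constraints have slack.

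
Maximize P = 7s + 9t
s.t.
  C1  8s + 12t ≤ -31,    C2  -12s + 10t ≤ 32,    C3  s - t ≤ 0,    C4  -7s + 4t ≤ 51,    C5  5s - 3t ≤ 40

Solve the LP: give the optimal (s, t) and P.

s = -31/20, t = -31/20, maximum P = -124/5

Corner points and P = 7s + 9t:
  (-347/112, -29/56) → P = -2951/112
  (-31/20, -31/20) → P = -124/5
  (-16, -16) → P = -256

The optimum lies where 8s + 12t = -31 and s - t = 0.
Solving simultaneously gives s = -31/20, t = -31/20.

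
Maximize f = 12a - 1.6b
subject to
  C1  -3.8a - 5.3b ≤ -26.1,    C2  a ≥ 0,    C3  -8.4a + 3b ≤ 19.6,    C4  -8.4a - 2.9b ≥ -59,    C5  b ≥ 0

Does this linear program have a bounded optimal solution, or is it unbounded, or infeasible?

Feasible corners and f = 12a - 1.6b:
  (0, 261/53) → f = -2088/265
  (261/38, 0) → f = 1566/19
  (0, 98/15) → f = -784/75
  (3004/1239, 786/59) → f = 16064/2065
  (295/42, 0) → f = 590/7
The feasible region has finitely many vertices and no improving ray; the maximum is 590/7 at (295/42, 0).

bounded optimum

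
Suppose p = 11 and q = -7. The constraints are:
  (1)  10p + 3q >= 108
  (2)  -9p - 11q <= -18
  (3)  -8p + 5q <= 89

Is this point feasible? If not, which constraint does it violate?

not feasible — violates (1)

Constraint (1): 10p + 3q = 89, which is not ≥ 108. All other constraints are satisfied.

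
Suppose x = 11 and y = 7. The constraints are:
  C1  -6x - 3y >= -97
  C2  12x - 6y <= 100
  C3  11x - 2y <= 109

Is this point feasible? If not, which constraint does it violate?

feasible

C1: -87 ≥ -97 ✓
C2: 90 ≤ 100 ✓
C3: 107 ≤ 109 ✓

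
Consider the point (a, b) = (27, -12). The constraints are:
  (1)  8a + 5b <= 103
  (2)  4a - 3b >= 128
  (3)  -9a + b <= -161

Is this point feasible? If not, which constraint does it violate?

Constraint (1): 8a + 5b = 156, which is not ≤ 103. All other constraints are satisfied.

not feasible — violates (1)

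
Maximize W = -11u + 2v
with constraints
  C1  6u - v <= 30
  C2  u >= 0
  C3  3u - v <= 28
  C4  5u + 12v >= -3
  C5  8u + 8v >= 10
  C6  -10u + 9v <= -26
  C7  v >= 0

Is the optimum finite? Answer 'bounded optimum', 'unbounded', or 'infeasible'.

Vertices and W = -11u + 2v:
  (61/11, 36/11) → W = -599/11
  (5, 0) → W = -55
  (13/5, 0) → W = -143/5
The feasible region has finitely many vertices and no improving ray; the maximum is -143/5 at (13/5, 0).

bounded optimum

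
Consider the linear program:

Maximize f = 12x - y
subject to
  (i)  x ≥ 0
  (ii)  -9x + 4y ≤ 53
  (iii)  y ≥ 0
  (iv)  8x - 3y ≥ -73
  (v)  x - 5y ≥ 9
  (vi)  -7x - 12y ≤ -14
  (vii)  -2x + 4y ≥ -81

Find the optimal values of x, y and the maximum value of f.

x = 123/2, y = 21/2, maximum f = 1455/2

Vertices and f = 12x - y:
  (9, 0) → f = 108
  (81/2, 0) → f = 486
  (123/2, 21/2) → f = 1455/2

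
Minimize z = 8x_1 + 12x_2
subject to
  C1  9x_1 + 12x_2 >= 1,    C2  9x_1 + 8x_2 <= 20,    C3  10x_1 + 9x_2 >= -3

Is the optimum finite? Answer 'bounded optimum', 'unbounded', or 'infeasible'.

bounded optimum

Feasible corners and z = 8x_1 + 12x_2:
  (58/9, -19/4) → z = -49/9
  (-15/13, 37/39) → z = 28/13
The feasible region has finitely many vertices and no improving ray; the minimum is -49/9 at (58/9, -19/4).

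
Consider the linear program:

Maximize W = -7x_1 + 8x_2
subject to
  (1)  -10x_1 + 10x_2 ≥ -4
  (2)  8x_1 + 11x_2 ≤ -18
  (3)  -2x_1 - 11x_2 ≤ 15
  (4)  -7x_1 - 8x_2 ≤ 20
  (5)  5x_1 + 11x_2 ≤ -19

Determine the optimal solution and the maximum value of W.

The optimum lies where -7x_1 - 8x_2 = 20 and 5x_1 + 11x_2 = -19.
Solving simultaneously gives x_1 = -68/37, x_2 = -33/37.

x_1 = -68/37, x_2 = -33/37, maximum W = 212/37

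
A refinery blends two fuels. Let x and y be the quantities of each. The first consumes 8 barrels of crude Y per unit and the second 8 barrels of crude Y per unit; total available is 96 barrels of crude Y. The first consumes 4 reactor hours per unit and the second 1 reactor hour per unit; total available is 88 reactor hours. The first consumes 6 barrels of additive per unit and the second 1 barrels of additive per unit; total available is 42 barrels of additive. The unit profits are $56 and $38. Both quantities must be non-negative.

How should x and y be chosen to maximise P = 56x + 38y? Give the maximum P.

x = 6, y = 6, maximum P = 564

Feasible corners and P = 56x + 38y:
  (0, 0) → P = 0
  (0, 12) → P = 456
  (7, 0) → P = 392
  (6, 6) → P = 564

At the optimal vertex, 8x + 8y = 96 and 6x + y = 42.
Solving simultaneously gives x = 6, y = 6.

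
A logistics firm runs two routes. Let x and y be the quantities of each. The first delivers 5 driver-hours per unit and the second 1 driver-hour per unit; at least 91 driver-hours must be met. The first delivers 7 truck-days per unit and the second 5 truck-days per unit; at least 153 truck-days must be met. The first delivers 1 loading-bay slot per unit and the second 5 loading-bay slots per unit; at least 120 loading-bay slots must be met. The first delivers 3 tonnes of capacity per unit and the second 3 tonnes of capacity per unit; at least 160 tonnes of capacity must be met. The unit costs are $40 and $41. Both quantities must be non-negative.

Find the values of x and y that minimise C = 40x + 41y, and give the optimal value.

x = 110/3, y = 50/3, minimum C = 2150

Vertices and C = 40x + 41y:
  (0, 91) → C = 3731
  (120, 0) → C = 4800
  (113/12, 527/12) → C = 8709/4
  (110/3, 50/3) → C = 2150
The feasible region is unbounded (it extends along (0, 1), (1, 0)), but C strictly increases along every unbounded feasible direction, so there is no improving ray and the minimum is attained at a vertex.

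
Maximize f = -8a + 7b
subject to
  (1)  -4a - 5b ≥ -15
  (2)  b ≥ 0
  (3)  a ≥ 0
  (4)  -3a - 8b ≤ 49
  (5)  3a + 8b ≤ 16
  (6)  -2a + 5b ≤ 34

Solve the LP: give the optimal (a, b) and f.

Extreme points and f = -8a + 7b:
  (15/4, 0) → f = -30
  (40/17, 19/17) → f = -11
  (0, 0) → f = 0
  (0, 2) → f = 14

The optimum lies where a = 0 and 3a + 8b = 16.
Solving simultaneously gives a = 0, b = 2.

a = 0, b = 2, maximum f = 14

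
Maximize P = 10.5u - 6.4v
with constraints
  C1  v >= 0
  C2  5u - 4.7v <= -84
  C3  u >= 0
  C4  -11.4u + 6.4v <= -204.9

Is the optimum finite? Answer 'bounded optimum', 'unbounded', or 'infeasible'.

unbounded

From the feasible point (150063/2158, 99105/1079), moving in the direction (4.7, 5) keeps every constraint satisfied while P increases without bound.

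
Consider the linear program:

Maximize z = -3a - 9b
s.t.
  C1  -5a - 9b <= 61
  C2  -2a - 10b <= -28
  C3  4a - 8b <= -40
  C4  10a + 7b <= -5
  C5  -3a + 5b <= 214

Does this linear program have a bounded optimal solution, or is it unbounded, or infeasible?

bounded optimum

Vertices and z = -3a - 9b:
  (-431/16, 131/16) → z = 57/8
  (-2231/52, 887/52) → z = -645/26
  (-22/7, 24/7) → z = -150/7
  (-80/27, 95/27) → z = -205/9
  (-1523/71, 2125/71) → z = -14556/71
The feasible region has finitely many vertices and no improving ray; the maximum is 57/8 at (-431/16, 131/16).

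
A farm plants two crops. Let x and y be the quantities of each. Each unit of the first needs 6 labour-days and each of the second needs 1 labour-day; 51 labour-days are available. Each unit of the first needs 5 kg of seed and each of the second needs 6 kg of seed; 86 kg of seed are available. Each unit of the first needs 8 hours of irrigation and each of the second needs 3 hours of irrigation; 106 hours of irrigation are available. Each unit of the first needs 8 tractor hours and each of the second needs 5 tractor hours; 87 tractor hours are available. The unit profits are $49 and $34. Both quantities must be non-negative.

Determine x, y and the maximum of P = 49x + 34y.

Extreme points and P = 49x + 34y:
  (0, 0) → P = 0
  (0, 43/3) → P = 1462/3
  (17/2, 0) → P = 833/2
  (84/11, 57/11) → P = 6054/11
  (4, 11) → P = 570

x = 4, y = 11, maximum P = 570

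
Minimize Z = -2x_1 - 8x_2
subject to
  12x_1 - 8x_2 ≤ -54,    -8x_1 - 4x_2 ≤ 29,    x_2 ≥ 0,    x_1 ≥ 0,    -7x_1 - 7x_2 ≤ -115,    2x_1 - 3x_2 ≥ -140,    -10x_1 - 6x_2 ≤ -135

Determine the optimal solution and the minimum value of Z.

Corner points and Z = -2x_1 - 8x_2:
  (479/10, 393/5) → Z = -3623/5
  (189/38, 270/19) → Z = -2349/19
  (0, 140/3) → Z = -1120/3
  (0, 45/2) → Z = -180

x_1 = 479/10, x_2 = 393/5, minimum Z = -3623/5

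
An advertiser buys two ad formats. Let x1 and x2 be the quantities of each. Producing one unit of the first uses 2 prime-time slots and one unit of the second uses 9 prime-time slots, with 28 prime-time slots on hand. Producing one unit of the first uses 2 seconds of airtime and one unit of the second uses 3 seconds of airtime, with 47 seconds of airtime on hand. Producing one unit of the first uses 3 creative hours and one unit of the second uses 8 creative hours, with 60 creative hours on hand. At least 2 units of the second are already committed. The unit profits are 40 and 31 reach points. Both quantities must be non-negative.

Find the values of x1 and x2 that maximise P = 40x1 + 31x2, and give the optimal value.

x1 = 5, x2 = 2, maximum P = 262

Corner points and P = 40x1 + 31x2:
  (0, 28/9) → P = 868/9
  (0, 2) → P = 62
  (5, 2) → P = 262

At the optimal vertex, 2x1 + 9x2 = 28 and x2 = 2.
Solving simultaneously gives x1 = 5, x2 = 2.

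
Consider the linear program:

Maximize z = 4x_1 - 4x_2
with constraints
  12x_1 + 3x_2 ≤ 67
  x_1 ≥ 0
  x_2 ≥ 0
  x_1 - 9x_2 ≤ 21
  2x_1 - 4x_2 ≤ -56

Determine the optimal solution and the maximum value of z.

x_1 = 50/27, x_2 = 403/27, maximum z = -1412/27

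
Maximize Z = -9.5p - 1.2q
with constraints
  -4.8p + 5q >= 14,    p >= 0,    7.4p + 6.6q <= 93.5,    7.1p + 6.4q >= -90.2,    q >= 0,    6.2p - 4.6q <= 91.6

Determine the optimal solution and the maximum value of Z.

p = 0, q = 2.8, maximum Z = -3.36

Corner points and Z = -9.5p - 1.2q:
  (0, 14/5) → Z = -84/25
  (18755/3434, 13810/1717) → Z = -422633/6868
  (0, 85/6) → Z = -17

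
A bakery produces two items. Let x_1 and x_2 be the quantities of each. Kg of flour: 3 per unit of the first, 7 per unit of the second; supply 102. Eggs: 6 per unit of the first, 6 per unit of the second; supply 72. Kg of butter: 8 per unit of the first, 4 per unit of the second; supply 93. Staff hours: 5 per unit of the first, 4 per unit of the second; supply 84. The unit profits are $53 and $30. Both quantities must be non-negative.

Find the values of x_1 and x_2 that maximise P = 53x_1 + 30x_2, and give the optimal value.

x_1 = 45/4, x_2 = 3/4, maximum P = 2475/4

Corner points and P = 53x_1 + 30x_2:
  (0, 0) → P = 0
  (0, 12) → P = 360
  (93/8, 0) → P = 4929/8
  (45/4, 3/4) → P = 2475/4

At the optimal vertex, 6x_1 + 6x_2 = 72 and 8x_1 + 4x_2 = 93.
Solving simultaneously gives x_1 = 45/4, x_2 = 3/4.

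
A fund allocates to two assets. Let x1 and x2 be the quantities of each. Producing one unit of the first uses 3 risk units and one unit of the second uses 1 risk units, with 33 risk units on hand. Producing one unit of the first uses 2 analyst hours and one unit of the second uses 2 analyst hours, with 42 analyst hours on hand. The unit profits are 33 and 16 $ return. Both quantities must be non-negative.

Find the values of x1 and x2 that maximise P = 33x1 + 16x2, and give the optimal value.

Corner points and P = 33x1 + 16x2:
  (0, 0) → P = 0
  (0, 21) → P = 336
  (11, 0) → P = 363
  (6, 15) → P = 438

At the optimal vertex, 3x1 + x2 = 33 and 2x1 + 2x2 = 42.
Solving simultaneously gives x1 = 6, x2 = 15.

x1 = 6, x2 = 15, maximum P = 438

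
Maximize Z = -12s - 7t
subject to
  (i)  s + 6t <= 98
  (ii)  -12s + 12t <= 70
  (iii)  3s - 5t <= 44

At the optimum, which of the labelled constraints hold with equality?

Corner points and Z = -12s - 7t:
  (9, 89/6) → Z = -1271/6
  (754/23, 250/23) → Z = -10798/23
  (-439/12, -123/4) → Z = 2617/4

The maximum is at (-439/12, -123/4). Substituting into each constraint, equality holds for (ii) and (iii); the remaining constraints have slack.

(ii) and (iii)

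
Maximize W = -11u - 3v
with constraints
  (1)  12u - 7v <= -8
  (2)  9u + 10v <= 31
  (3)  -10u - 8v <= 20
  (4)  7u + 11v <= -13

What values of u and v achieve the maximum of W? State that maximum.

Vertices and W = -11u - 3v:
  (-102/83, -80/83) → W = 1362/83
  (-179/181, -100/181) → W = 2269/181
  (-58/27, 5/27) → W = 623/27

The binding constraints are -10u - 8v = 20 and 7u + 11v = -13.
Solving simultaneously gives u = -58/27, v = 5/27.

u = -58/27, v = 5/27, maximum W = 623/27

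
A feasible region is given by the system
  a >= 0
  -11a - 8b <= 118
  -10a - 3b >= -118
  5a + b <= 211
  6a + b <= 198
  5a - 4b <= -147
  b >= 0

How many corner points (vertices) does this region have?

3

Of the 21 pairwise boundary intersections, those satisfying every inequality are:
  (0, 118/3)
  (0, 147/4)
  (31/55, 412/11)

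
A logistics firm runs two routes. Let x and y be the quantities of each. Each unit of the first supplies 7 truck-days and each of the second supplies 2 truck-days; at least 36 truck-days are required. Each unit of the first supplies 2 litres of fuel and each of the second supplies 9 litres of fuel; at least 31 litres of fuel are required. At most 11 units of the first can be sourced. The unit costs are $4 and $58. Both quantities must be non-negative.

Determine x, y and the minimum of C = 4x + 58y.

Extreme points and C = 4x + 58y:
  (0, 18) → C = 1044
  (262/59, 145/59) → C = 9458/59
  (11, 1) → C = 102
The feasible region is unbounded (it extends along (0, 1)), but C strictly increases along every unbounded feasible direction, so there is no improving ray and the minimum is attained at a vertex.

At the optimal vertex, 2x + 9y = 31 and x = 11.
Solving simultaneously gives x = 11, y = 1.

x = 11, y = 1, minimum C = 102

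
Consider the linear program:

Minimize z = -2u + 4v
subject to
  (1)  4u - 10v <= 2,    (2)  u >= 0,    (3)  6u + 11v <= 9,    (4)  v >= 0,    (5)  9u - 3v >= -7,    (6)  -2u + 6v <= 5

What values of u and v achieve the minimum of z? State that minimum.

u = 14/13, v = 3/13, minimum z = -16/13

Vertices and z = -2u + 4v:
  (14/13, 3/13) → z = -16/13
  (1/2, 0) → z = -1
  (0, 9/11) → z = 36/11
  (0, 0) → z = 0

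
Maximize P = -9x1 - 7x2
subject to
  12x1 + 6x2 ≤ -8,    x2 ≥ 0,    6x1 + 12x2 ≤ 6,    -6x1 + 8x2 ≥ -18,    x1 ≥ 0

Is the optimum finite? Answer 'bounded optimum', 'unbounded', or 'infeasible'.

The boundaries 12x1 + 6x2 = -8 and x2 = 0 meet at (-2/3, 0), but that point violates x1 ≥ 0. Every candidate vertex is excluded by some other constraint, so the feasible region is empty.

infeasible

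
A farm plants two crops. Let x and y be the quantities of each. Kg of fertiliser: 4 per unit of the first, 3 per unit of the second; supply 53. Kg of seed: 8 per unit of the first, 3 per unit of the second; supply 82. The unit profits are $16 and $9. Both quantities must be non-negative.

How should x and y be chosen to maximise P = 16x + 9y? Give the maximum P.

x = 29/4, y = 8, maximum P = 188

Feasible corners and P = 16x + 9y:
  (0, 0) → P = 0
  (0, 53/3) → P = 159
  (41/4, 0) → P = 164
  (29/4, 8) → P = 188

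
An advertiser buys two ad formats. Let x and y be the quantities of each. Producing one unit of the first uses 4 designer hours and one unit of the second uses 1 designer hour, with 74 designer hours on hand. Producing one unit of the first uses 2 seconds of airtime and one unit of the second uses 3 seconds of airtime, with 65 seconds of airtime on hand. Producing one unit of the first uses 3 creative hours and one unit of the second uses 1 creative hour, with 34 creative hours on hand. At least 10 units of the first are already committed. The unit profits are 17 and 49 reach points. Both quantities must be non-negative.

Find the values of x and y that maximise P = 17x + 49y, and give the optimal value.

Extreme points and P = 17x + 49y:
  (34/3, 0) → P = 578/3
  (10, 0) → P = 170
  (10, 4) → P = 366

The binding constraints are 3x + y = 34 and x = 10.
Solving simultaneously gives x = 10, y = 4.

x = 10, y = 4, maximum P = 366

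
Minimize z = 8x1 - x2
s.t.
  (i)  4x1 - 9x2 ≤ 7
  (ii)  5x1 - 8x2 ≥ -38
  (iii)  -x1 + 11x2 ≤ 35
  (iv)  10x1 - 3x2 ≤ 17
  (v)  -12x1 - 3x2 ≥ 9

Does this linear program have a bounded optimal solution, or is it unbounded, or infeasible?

Extreme points and z = 8x1 - x2:
  (-398/13, -187/13) → z = -2997/13
  (-1/2, -1) → z = -3
  (-138/47, 137/47) → z = -1241/47
  (-68/45, 137/45) → z = -227/15
The feasible region has finitely many vertices and no improving ray; the minimum is -2997/13 at (-398/13, -187/13).

bounded optimum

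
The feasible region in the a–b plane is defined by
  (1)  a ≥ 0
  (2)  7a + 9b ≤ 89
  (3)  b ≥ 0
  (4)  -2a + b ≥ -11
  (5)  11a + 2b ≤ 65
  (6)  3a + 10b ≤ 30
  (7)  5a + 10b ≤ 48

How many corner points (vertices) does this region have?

Pairwise boundary intersections that survive every other constraint:
  (0, 0)
  (0, 3)
  (11/2, 0)
  (29/5, 3/5)
  (295/52, 135/104)

5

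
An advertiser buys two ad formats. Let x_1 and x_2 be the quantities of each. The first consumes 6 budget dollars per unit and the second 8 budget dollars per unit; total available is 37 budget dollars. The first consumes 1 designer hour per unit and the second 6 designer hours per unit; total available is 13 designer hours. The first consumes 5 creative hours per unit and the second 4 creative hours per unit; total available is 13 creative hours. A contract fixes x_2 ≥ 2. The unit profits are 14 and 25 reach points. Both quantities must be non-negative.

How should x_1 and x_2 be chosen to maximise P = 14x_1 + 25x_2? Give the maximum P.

x_1 = 1, x_2 = 2, maximum P = 64

Vertices and P = 14x_1 + 25x_2:
  (0, 13/6) → P = 325/6
  (0, 2) → P = 50
  (1, 2) → P = 64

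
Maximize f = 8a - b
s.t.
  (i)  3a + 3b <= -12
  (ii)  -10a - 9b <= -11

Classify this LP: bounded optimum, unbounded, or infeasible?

unbounded

From the feasible point (47, -51), moving in the direction (3, -3) keeps every constraint satisfied while f increases without bound.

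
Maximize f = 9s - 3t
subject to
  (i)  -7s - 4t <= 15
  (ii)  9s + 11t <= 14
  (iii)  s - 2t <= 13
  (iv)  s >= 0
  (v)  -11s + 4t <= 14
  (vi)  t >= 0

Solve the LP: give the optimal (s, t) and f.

Corner points and f = 9s - 3t:
  (0, 14/11) → f = -42/11
  (14/9, 0) → f = 14
  (0, 0) → f = 0

s = 14/9, t = 0, maximum f = 14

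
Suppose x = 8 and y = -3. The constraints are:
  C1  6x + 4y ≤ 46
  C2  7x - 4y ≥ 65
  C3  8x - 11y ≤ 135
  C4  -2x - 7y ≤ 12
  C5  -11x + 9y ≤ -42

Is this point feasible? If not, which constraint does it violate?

C1: 36 ≤ 46 ✓
C2: 68 ≥ 65 ✓
C3: 97 ≤ 135 ✓
C4: 5 ≤ 12 ✓
C5: -115 ≤ -42 ✓

feasible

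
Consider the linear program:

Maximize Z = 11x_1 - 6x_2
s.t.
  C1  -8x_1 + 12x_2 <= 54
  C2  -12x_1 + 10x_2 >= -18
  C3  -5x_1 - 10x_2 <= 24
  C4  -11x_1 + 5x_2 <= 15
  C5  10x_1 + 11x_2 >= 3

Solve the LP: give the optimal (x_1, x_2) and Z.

Extreme points and Z = 11x_1 - 6x_2:
  (189/16, 99/8) → Z = 891/16
  (45/46, 237/46) → Z = -927/46
  (57/58, -18/29) → Z = 843/58
  (-50/57, 61/57) → Z = -916/57

x_1 = 189/16, x_2 = 99/8, maximum Z = 891/16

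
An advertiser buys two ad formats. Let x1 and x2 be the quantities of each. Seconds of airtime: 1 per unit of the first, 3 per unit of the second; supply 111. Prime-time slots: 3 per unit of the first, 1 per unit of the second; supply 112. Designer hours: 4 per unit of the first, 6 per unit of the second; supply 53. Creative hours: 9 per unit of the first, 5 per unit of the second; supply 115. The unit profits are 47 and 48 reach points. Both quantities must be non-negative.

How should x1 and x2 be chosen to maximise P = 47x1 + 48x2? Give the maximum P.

x1 = 25/2, x2 = 1/2, maximum P = 1223/2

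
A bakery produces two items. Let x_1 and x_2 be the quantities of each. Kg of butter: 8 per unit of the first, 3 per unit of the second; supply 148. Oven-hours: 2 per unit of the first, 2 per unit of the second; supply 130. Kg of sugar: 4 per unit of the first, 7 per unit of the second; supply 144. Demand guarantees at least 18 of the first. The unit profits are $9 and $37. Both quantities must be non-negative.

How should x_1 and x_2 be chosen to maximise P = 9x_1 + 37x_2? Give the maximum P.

x_1 = 18, x_2 = 4/3, maximum P = 634/3

Vertices and P = 9x_1 + 37x_2:
  (37/2, 0) → P = 333/2
  (18, 0) → P = 162
  (18, 4/3) → P = 634/3

At the optimal vertex, 8x_1 + 3x_2 = 148 and x_1 = 18.
Solving simultaneously gives x_1 = 18, x_2 = 4/3.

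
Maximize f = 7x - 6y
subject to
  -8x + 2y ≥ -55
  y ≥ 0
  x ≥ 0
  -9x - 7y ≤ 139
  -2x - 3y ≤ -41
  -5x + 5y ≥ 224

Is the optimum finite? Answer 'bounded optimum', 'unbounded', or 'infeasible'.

Corner points and f = 7x - 6y:
  (241/10, 689/10) → f = -2447/10
  (0, 224/5) → f = -1344/5
The feasible region has finitely many vertices and no improving ray; the maximum is -2447/10 at (241/10, 689/10).

bounded optimum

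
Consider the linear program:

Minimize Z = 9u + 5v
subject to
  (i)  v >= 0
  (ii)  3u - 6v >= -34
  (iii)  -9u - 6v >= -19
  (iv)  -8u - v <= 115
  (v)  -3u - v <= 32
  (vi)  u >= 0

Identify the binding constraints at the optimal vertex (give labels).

Extreme points and Z = 9u + 5v:
  (19/9, 0) → Z = 19
  (0, 0) → Z = 0
  (0, 19/6) → Z = 95/6

The minimum is at (0, 0). Substituting into each constraint, equality holds for (i) and (vi); the remaining constraints have slack.

(i) and (vi)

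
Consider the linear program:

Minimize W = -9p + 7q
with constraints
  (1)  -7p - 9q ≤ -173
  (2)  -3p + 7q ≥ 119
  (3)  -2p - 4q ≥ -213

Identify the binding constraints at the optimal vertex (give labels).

(2) and (3)

Corner points and W = -9p + 7q:
  (35/19, 338/19) → W = 2051/19
  (-245/2, 229/2) → W = 1904
  (1015/26, 877/26) → W = -1498/13

The minimum is at (1015/26, 877/26). Substituting into each constraint, equality holds for (2) and (3); the remaining constraints have slack.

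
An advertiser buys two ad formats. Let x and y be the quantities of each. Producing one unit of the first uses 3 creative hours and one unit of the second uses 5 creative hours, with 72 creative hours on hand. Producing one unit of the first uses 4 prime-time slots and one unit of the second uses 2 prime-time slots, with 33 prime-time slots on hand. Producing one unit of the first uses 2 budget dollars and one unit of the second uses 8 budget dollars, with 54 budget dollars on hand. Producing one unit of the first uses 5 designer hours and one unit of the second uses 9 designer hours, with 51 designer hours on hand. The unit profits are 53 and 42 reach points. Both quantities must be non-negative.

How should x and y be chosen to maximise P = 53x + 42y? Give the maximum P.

x = 15/2, y = 3/2, maximum P = 921/2

At the optimal vertex, 4x + 2y = 33 and 5x + 9y = 51.
Solving simultaneously gives x = 15/2, y = 3/2.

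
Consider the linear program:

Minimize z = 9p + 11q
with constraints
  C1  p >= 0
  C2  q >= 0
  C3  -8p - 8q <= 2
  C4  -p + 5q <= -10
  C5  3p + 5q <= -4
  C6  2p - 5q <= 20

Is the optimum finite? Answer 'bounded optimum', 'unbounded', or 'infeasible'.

infeasible

The boundaries q = 0 and -p + 5q = -10 meet at (10, 0), but that point violates 3p + 5q ≤ -4. Every candidate vertex is excluded by some other constraint, so the feasible region is empty.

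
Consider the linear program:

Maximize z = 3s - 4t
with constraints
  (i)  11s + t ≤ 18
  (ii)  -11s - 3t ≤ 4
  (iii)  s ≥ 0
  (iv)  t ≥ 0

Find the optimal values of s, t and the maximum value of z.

Extreme points and z = 3s - 4t:
  (0, 18) → z = -72
  (18/11, 0) → z = 54/11
  (0, 0) → z = 0

s = 18/11, t = 0, maximum z = 54/11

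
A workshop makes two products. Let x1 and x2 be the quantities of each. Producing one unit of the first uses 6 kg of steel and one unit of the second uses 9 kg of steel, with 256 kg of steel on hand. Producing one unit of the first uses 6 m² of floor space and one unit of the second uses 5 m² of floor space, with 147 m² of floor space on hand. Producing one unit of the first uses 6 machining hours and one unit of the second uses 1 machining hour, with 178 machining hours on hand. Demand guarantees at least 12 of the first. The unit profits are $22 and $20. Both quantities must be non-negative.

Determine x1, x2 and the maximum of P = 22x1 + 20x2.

At the optimal vertex, 6x1 + 5x2 = 147 and x1 = 12.
Solving simultaneously gives x1 = 12, x2 = 15.

x1 = 12, x2 = 15, maximum P = 564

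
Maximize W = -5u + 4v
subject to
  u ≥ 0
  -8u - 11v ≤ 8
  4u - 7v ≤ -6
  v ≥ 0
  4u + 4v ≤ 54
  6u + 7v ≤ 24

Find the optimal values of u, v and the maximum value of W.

u = 0, v = 24/7, maximum W = 96/7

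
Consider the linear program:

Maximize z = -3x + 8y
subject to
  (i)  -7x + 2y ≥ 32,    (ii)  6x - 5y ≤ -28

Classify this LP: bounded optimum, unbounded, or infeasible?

unbounded

From the feasible point (-104/23, 4/23), moving in the direction (2, 7) keeps every constraint satisfied while z increases without bound.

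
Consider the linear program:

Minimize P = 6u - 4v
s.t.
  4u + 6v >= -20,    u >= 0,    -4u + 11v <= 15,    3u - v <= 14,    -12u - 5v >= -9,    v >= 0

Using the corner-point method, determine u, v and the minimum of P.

u = 0, v = 15/11, minimum P = -60/11

Extreme points and P = 6u - 4v:
  (0, 15/11) → P = -60/11
  (0, 0) → P = 0
  (3/19, 27/19) → P = -90/19
  (3/4, 0) → P = 9/2

The binding constraints are u = 0 and -4u + 11v = 15.
Solving simultaneously gives u = 0, v = 15/11.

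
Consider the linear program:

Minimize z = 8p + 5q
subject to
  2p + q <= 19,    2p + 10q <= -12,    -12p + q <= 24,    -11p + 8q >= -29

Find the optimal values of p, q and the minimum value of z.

p = -13/5, q = -36/5, minimum z = -284/5

The optimum lies where -12p + q = 24 and -11p + 8q = -29.
Solving simultaneously gives p = -13/5, q = -36/5.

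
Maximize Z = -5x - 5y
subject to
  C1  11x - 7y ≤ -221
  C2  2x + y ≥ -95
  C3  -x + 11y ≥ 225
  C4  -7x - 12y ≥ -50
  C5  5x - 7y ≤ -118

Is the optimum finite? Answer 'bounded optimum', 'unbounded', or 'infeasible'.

Vertices and Z = -5x - 5y:
  (-1270/23, 355/23) → Z = 4575/23
  (-70, 45) → Z = 125
  (-2150/89, 1625/89) → Z = 2625/89
The feasible region has finitely many vertices and no improving ray; the maximum is 4575/23 at (-1270/23, 355/23).

bounded optimum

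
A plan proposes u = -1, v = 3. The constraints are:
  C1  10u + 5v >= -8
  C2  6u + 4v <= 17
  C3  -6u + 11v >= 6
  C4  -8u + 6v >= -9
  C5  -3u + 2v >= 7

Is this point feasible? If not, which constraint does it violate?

feasible

C1: 5 ≥ -8 ✓
C2: 6 ≤ 17 ✓
C3: 39 ≥ 6 ✓
C4: 26 ≥ -9 ✓
C5: 9 ≥ 7 ✓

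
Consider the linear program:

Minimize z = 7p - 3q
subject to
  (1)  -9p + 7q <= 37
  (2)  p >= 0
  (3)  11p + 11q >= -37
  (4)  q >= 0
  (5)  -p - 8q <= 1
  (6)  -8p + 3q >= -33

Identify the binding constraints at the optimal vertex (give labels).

(1) and (2)

Corner points and z = 7p - 3q:
  (0, 37/7) → z = -111/7
  (342/29, 593/29) → z = 615/29
  (0, 0) → z = 0
  (33/8, 0) → z = 231/8

The minimum is at (0, 37/7). Substituting into each constraint, equality holds for (1) and (2); the remaining constraints have slack.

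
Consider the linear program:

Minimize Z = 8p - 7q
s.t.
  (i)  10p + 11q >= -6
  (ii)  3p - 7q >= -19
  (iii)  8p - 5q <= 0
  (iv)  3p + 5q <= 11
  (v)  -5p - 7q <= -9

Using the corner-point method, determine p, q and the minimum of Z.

p = -5/4, q = 61/28, minimum Z = -101/4

Extreme points and Z = 8p - 7q:
  (-1/2, 5/2) → Z = -43/2
  (-5/4, 61/28) → Z = -101/4
  (1, 8/5) → Z = -16/5
  (5/9, 8/9) → Z = -16/9

The optimum lies where 3p - 7q = -19 and -5p - 7q = -9.
Solving simultaneously gives p = -5/4, q = 61/28.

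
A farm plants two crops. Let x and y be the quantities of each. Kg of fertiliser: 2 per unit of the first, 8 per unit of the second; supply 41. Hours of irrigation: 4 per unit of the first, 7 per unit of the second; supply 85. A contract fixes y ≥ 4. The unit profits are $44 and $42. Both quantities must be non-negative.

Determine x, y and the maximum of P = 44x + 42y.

x = 9/2, y = 4, maximum P = 366

Extreme points and P = 44x + 42y:
  (0, 41/8) → P = 861/4
  (0, 4) → P = 168
  (9/2, 4) → P = 366

The optimum lies where 2x + 8y = 41 and y = 4.
Solving simultaneously gives x = 9/2, y = 4.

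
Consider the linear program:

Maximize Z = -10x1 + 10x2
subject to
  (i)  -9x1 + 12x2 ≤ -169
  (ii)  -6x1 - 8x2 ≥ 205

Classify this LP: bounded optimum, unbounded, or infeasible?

unbounded

From the feasible point (-277/36, -953/48), moving in the direction (-12, -9) keeps every constraint satisfied while Z increases without bound.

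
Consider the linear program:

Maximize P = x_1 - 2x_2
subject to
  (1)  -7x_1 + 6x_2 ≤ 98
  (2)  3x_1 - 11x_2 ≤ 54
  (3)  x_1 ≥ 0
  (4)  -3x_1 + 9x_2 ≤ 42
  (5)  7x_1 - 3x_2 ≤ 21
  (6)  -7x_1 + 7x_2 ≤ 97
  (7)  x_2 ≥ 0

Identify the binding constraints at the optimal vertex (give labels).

(5) and (7)

Extreme points and P = x_1 - 2x_2:
  (0, 14/3) → P = -28/3
  (0, 0) → P = 0
  (35/6, 119/18) → P = -133/18
  (3, 0) → P = 3

The maximum is at (3, 0). Substituting into each constraint, equality holds for (5) and (7); the remaining constraints have slack.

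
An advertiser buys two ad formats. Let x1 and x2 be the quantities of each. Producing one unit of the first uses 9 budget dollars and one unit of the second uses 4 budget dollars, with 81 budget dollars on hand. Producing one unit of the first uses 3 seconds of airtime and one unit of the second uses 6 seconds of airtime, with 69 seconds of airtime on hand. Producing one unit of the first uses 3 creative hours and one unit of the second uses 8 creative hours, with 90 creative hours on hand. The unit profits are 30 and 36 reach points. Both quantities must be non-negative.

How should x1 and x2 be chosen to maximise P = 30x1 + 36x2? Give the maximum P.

The optimum lies where 9x1 + 4x2 = 81 and 3x1 + 6x2 = 69.
Solving simultaneously gives x1 = 5, x2 = 9.

x1 = 5, x2 = 9, maximum P = 474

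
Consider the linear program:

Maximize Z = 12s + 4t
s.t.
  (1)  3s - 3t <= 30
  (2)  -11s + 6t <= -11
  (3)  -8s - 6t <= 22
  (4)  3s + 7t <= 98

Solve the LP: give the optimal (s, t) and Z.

Feasible corners and Z = 12s + 4t:
  (19/7, -51/7) → Z = 24/7
  (84/5, 34/5) → Z = 1144/5
  (-11/19, -55/19) → Z = -352/19
  (7, 11) → Z = 128

The optimum lies where 3s - 3t = 30 and 3s + 7t = 98.
Solving simultaneously gives s = 84/5, t = 34/5.

s = 84/5, t = 34/5, maximum Z = 1144/5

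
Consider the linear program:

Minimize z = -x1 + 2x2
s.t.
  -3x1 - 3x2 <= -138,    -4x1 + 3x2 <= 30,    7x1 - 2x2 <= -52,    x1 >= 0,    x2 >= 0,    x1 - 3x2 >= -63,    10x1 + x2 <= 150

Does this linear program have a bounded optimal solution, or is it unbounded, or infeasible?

The boundaries x1 - 3x2 = -63 and 10x1 + x2 = 150 meet at (387/31, 780/31), but that point violates -3x1 - 3x2 ≤ -138. Every candidate vertex is excluded by some other constraint, so the feasible region is empty.

infeasible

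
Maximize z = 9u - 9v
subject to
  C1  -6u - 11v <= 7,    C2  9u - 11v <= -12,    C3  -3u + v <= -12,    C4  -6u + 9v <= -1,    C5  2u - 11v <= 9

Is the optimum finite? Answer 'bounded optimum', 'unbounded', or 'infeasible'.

The boundaries 9u - 11v = -12 and -3u + v = -12 meet at (6, 6), but that point violates -6u + 9v ≤ -1. Every candidate vertex is excluded by some other constraint, so the feasible region is empty.

infeasible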